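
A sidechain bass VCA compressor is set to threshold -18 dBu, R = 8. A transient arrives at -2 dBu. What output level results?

-16 dBu

Overshoot: -2 − (-18) = 16 dB.
At 8:1 the overshoot is divided by 8, leaving 2 dB above threshold.
Output = -18 + 2 = -16 dBu.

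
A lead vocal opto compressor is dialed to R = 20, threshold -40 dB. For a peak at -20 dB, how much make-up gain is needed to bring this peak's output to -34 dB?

5 dB

Overshoot 20 dB → 20/20 = 1 dB after compression, so the compressed level is -40 + 1 = -39 dB.
Make-up = target − compressed = -34 − (-39) = 5 dB.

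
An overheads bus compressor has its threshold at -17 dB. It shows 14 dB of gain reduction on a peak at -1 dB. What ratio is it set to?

8:1

Input overshoot = -1 − (-17) = 16 dB.
Output overshoot = 16 − 14 = 2 dB.
Ratio = input overshoot / output overshoot = 16 / 2 = 8.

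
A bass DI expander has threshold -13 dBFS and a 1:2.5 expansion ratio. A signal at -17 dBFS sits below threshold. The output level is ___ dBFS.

The input is 4 dB below the -13 dBFS threshold.
A 1:2.5 expander multiplies undershoot by 2.5: 4 × 2.5 = 10 dB below threshold.
Output = -13 − 10 = -23 dBFS.

-23 dBFS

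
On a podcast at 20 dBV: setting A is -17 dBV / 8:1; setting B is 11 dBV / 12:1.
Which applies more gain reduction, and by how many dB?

A: overshoot 37 dB → output overshoot 4.625 dB → GR 32.375 dB.
B: overshoot 9 dB → output overshoot 0.75 dB → GR 8.25 dB.
A applies 24.125 dB more gain reduction.

A, by 24.125 dB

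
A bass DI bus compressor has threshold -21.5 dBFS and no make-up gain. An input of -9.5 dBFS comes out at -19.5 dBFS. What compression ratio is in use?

Input overshoot = -9.5 − (-21.5) = 12 dB; output overshoot = -19.5 − (-21.5) = 2 dB.
Ratio = 12 / 2 = 6.

6:1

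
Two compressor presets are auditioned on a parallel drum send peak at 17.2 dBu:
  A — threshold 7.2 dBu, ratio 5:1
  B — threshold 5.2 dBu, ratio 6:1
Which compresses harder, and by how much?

B, by 2 dB

A: overshoot 10 dB → output overshoot 2 dB → GR 8 dB.
B: overshoot 12 dB → output overshoot 2 dB → GR 10 dB.
B applies 2 dB more gain reduction.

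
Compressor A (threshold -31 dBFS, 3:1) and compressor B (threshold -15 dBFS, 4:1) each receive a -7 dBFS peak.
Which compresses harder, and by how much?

A: 24 dB over, compressed to 8 dB over, so 16 dB of GR.
B: 8 dB over, compressed to 2 dB over, so 6 dB of GR.
A reduces 10 dB more.

A, by 10 dB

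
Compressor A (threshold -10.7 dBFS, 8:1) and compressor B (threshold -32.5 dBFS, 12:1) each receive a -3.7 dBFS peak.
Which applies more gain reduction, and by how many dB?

B, by 20.275 dB

A: overshoot 7 dB → output overshoot 0.875 dB → GR 6.125 dB.
B: overshoot 28.8 dB → output overshoot 2.4 dB → GR 26.4 dB.
Difference: 20.275 dB in favour of B.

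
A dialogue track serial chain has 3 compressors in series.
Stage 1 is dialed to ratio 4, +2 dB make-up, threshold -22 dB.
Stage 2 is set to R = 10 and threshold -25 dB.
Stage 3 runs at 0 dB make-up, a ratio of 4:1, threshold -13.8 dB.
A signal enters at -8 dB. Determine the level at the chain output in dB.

Stage 1: -8 dB is 14 dB over -22 dB; at 4:1 that becomes 3.5 dB over, giving -18.5 dB; +2 dB make-up → -16.5 dB.
Stage 2: -16.5 dB is 8.5 dB over -25 dB; at 10:1 that becomes 0.85 dB over, giving -24.15 dB.
Stage 3: below threshold (-24.15 ≤ -13.8); passes unchanged; output -24.15 dB.

-24.15 dB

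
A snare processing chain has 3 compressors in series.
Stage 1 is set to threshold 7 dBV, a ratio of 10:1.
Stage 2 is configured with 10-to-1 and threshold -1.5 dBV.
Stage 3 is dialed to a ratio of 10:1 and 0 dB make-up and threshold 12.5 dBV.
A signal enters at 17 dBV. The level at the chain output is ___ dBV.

-0.55 dBV

Stage 1: overshoot 10 dB → 10/10 = 1 dB → 8 dBV.
Stage 2: 9.5 dB above -1.5 dBV, reduced 10:1 to 0.95 dB above → -0.55 dBV.
Stage 3: -0.55 dBV ≤ 12.5 dBV, so stage 3 doesn't engage; output -0.55 dBV.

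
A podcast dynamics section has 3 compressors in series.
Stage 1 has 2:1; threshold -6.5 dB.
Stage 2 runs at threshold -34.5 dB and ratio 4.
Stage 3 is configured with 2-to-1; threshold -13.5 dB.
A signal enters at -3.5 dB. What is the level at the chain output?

-27.125 dB

Stage 1: -3.5 dB is 3 dB over -6.5 dB; at 2:1 that becomes 1.5 dB over, giving -5 dB.
Stage 2: overshoot 29.5 dB → 29.5/4 = 7.375 dB → -27.125 dB.
Stage 3: below threshold (-27.125 ≤ -13.5); passes unchanged; output -27.125 dB.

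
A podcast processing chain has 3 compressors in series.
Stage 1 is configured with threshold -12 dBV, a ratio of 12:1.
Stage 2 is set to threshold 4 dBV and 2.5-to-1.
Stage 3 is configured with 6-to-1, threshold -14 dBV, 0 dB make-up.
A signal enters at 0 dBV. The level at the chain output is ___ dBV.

-13.5 dBV

Stage 1: 12 dB above -12 dBV, reduced 12:1 to 1 dB above → -11 dBV.
Stage 2: below threshold (-11 ≤ 4); passes unchanged; output -11 dBV.
Stage 3: 3 dB above -14 dBV, reduced 6:1 to 0.5 dB above → -13.5 dBV.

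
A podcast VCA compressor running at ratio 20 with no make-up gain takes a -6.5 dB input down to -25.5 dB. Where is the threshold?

Let T be the threshold. Output overshoot = (input overshoot)/R, so -25.5 − T = (-6.5 − T)/20.
20·(-25.5 − T) = -6.5 − T → 19·T = -510 − (-6.5) = -503.5.
T = -503.5/19 = -26.5 dB.

-26.5 dB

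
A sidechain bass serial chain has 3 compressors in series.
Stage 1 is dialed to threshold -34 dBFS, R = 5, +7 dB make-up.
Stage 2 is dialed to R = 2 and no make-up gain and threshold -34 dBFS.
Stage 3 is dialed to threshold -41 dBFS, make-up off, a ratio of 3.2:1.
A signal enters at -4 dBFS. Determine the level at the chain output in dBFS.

-36.78125 dBFS

Stage 1: -4 dBFS is 30 dB over -34 dBFS; at 5:1 that becomes 6 dB over, giving -28 dBFS; +7 dB make-up → -21 dBFS.
Stage 2: overshoot 13 dB → 13/2 = 6.5 dB → -27.5 dBFS.
Stage 3: overshoot 13.5 dB → 13.5/3.2 = 4.21875 dB → -36.78125 dBFS.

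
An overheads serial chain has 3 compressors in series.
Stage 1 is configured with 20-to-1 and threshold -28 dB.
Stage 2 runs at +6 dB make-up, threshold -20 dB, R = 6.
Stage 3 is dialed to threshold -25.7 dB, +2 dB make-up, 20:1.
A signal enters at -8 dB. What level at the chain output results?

-23.465 dB

Stage 1: overshoot 20 dB → 20/20 = 1 dB → -27 dB.
Stage 2: below threshold (-27 ≤ -20); passes unchanged; make-up brings it to -21 dB.
Stage 3: -21 dB is 4.7 dB over -25.7 dB; at 20:1 that becomes 0.235 dB over, giving -25.465 dB; +2 dB make-up → -23.465 dB.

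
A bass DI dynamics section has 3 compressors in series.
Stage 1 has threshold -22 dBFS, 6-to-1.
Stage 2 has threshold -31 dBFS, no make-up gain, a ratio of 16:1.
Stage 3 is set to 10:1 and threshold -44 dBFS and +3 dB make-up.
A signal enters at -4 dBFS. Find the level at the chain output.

Stage 1: overshoot 18 dB → 18/6 = 3 dB → -19 dBFS.
Stage 2: -19 dBFS is 12 dB over -31 dBFS; at 16:1 that becomes 0.75 dB over, giving -30.25 dBFS.
Stage 3: 13.75 dB above -44 dBFS, reduced 10:1 to 1.375 dB above → -42.625 dBFS; +3 dB make-up → -39.625 dBFS.

-39.625 dBFS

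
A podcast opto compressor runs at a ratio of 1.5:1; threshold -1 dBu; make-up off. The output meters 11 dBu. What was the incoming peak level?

17 dBu

That's 12 dB above the -1 dBu threshold.
Input overshoot = R × output overshoot = 18 dB → input = -1 + 18 = 17 dBu.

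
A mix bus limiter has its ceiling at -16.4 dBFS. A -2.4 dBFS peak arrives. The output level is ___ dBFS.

At ∞:1, everything above -16.4 dBFS is held at the ceiling.

-16.4 dBFS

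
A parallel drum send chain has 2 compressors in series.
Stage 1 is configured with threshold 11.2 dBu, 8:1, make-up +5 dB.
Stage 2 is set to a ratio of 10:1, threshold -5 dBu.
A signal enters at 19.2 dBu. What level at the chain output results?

Stage 1: overshoot 8 dB → 8/8 = 1 dB → 12.2 dBu; +5 dB make-up → 17.2 dBu.
Stage 2: overshoot 22.2 dB → 22.2/10 = 2.22 dB → -2.78 dBu.

-2.78 dBu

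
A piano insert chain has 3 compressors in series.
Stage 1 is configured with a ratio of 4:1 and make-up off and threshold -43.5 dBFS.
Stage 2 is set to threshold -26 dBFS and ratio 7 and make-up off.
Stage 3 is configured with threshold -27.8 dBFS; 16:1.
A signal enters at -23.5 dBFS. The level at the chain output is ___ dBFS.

Stage 1: overshoot 20 dB → 20/4 = 5 dB → -38.5 dBFS.
Stage 2: -38.5 dBFS ≤ -26 dBFS, so stage 2 doesn't engage; output -38.5 dBFS.
Stage 3: below threshold (-38.5 ≤ -27.8); passes unchanged; output -38.5 dBFS.

-38.5 dBFS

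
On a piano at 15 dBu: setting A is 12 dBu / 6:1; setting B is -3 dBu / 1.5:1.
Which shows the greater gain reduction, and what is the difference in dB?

A: overshoot 3 dB → output overshoot 0.5 dB → GR 2.5 dB.
B: overshoot 18 dB → output overshoot 12 dB → GR 6 dB.
B applies 3.5 dB more gain reduction.

B, by 3.5 dB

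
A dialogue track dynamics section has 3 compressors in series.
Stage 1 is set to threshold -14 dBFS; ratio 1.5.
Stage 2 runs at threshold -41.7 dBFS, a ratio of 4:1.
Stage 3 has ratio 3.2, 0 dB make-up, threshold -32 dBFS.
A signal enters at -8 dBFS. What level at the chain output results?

-33.775 dBFS

Stage 1: overshoot 6 dB → 6/1.5 = 4 dB → -10 dBFS.
Stage 2: overshoot 31.7 dB → 31.7/4 = 7.925 dB → -33.775 dBFS.
Stage 3: -33.775 dBFS ≤ -32 dBFS, so stage 3 doesn't engage; output -33.775 dBFS.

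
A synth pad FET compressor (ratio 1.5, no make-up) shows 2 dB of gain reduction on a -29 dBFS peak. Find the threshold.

Let T be the threshold. Output overshoot = (input overshoot)/R, so -31 − T = (-29 − T)/1.5.
1.5·(-31 − T) = -29 − T → 0.5·T = -46.5 − (-29) = -17.5.
T = -17.5/0.5 = -35 dBFS.

-35 dBFS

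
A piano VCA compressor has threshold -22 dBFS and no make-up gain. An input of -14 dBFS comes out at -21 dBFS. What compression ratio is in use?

8:1

Input overshoot = -14 − (-22) = 8 dB; output overshoot = -21 − (-22) = 1 dB.
Ratio = 8 / 1 = 8.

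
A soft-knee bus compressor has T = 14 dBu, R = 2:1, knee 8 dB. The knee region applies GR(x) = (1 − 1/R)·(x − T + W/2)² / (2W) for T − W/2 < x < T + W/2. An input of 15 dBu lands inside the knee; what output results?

x − T + W/2 = 15 − 14 + 4 = 5.
GR = (1 − 1/2) × 5² / 16 = 0.5 × 25 / 16 = 0.78125 dB.
Output = 15 − 0.78125 = 14.21875 dBu.

14.21875 dBu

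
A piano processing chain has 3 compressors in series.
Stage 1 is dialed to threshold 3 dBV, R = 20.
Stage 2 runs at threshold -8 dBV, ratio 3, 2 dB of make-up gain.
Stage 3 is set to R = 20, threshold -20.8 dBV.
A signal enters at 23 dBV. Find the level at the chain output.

Stage 1: 20 dB above 3 dBV, reduced 20:1 to 1 dB above → 4 dBV.
Stage 2: overshoot 12 dB → 12/3 = 4 dB → -4 dBV; +2 dB make-up → -2 dBV.
Stage 3: -2 dBV is 18.8 dB over -20.8 dBV; at 20:1 that becomes 0.94 dB over, giving -19.86 dBV.

-19.86 dBV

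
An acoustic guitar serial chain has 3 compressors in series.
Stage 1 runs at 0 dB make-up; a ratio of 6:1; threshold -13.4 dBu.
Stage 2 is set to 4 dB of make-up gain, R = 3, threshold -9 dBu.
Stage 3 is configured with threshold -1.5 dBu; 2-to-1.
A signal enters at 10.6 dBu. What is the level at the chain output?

-5.4 dBu

Stage 1: overshoot 24 dB → 24/6 = 4 dB → -9.4 dBu.
Stage 2: -9.4 dBu is at or below the -9 dBu threshold — no compression; make-up brings it to -5.4 dBu.
Stage 3: below threshold (-5.4 ≤ -1.5); passes unchanged; output -5.4 dBu.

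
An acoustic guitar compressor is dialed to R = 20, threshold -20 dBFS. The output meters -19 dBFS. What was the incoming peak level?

Post-compression overshoot = -19 − (-20) = 1 dB.
Before 20:1 compression the overshoot was 1 × 20 = 20 dB, so input = -20 + 20 = 0 dBFS.

0 dBFS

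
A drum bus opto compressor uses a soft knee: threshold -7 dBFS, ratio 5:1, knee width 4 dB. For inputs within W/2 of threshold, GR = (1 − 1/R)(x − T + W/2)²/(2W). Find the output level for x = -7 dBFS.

-7.4 dBFS

x − T + W/2 = -7 − (-7) + 2 = 2.
GR = (1 − 1/5) × 2² / 8 = 0.8 × 4 / 8 = 0.4 dB.
Output = -7 − 0.4 = -7.4 dBFS.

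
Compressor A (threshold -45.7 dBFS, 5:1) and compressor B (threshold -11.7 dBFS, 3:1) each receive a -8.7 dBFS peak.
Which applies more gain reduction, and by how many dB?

A: overshoot 37 dB → output overshoot 7.4 dB → GR 29.6 dB.
B: overshoot 3 dB → output overshoot 1 dB → GR 2 dB.
A reduces 27.6 dB more.

A, by 27.6 dB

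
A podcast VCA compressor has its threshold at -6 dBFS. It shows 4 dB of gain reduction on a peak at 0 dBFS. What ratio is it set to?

Input overshoot = 0 − (-6) = 6 dB.
Output overshoot = 6 − 4 = 2 dB.
Ratio = input overshoot / output overshoot = 6 / 2 = 3.

3:1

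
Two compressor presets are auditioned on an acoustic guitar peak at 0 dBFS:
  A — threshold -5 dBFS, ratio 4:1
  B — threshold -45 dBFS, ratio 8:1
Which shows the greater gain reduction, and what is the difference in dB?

B, by 35.625 dB

A: GR = 5 − 5/4 = 3.75 dB.
B: GR = 45 − 45/8 = 39.375 dB.
B reduces 35.625 dB more.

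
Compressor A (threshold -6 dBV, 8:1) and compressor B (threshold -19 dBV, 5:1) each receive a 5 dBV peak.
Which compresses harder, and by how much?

B, by 9.575 dB

A: GR = 11 − 11/8 = 9.625 dB.
B: GR = 24 − 24/5 = 19.2 dB.
Difference: 9.575 dB in favour of B.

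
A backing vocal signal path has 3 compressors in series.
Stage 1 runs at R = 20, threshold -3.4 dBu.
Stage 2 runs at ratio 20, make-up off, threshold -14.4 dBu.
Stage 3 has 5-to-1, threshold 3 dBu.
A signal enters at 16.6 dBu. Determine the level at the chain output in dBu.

-13.8 dBu

Stage 1: 16.6 dBu is 20 dB over -3.4 dBu; at 20:1 that becomes 1 dB over, giving -2.4 dBu.
Stage 2: overshoot 12 dB → 12/20 = 0.6 dB → -13.8 dBu.
Stage 3: -13.8 dBu is at or below the 3 dBu threshold — no compression; output -13.8 dBu.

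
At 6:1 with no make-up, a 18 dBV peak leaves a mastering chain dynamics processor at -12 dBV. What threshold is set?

-18 dBV

Let T be the threshold. Output overshoot = (input overshoot)/R, so -12 − T = (18 − T)/6.
6·(-12 − T) = 18 − T → 5·T = -72 − 18 = -90.
T = -90/5 = -18 dBV.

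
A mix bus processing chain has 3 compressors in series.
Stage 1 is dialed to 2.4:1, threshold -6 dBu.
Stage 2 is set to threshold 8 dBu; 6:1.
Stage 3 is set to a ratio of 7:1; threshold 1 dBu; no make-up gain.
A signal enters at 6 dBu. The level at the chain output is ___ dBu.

-1 dBu

Stage 1: 12 dB above -6 dBu, reduced 2.4:1 to 5 dB above → -1 dBu.
Stage 2: -1 dBu is at or below the 8 dBu threshold — no compression; output -1 dBu.
Stage 3: -1 dBu is at or below the 1 dBu threshold — no compression; output -1 dBu.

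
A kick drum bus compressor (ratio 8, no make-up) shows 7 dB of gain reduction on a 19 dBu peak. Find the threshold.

Let T be the threshold. Output overshoot = (input overshoot)/R, so 12 − T = (19 − T)/8.
8·(12 − T) = 19 − T → 7·T = 96 − 19 = 77.
T = 77/7 = 11 dBu.

11 dBu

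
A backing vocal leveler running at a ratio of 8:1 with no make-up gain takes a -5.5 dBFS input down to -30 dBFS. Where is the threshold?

Let T be the threshold. Output overshoot = (input overshoot)/R, so -30 − T = (-5.5 − T)/8.
8·(-30 − T) = -5.5 − T → 7·T = -240 − (-5.5) = -234.5.
T = -234.5/7 = -33.5 dBFS.

-33.5 dBFS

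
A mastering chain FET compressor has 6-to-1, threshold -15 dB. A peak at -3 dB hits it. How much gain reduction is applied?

-3 dB exceeds the threshold by 12 dB.
After 6:1 compression the overshoot becomes 12/6 = 2 dB.
Gain reduction = 12 − 2 = 10 dB.

10 dB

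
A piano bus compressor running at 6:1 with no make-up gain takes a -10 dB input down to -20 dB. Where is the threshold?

-22 dB

Gain reduction = -10 − (-20) = 10 dB; output overshoot = GR / (R − 1) = 10 / 5 = 2 dB.
Threshold = output − output overshoot = -20 − 2 = -22 dB.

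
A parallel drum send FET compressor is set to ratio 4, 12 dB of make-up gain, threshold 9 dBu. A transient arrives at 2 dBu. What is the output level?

2 dBu is 7 dB below the 9 dBu threshold, so no gain reduction is applied.
Make-up gain adds 12 dB: 2 + 12 = 14 dBu.

14 dBu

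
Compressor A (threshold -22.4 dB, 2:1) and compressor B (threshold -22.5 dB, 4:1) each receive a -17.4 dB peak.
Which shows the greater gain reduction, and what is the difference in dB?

B, by 1.325 dB

A: overshoot 5 dB → output overshoot 2.5 dB → GR 2.5 dB.
B: overshoot 5.1 dB → output overshoot 1.275 dB → GR 3.825 dB.
B reduces 1.325 dB more.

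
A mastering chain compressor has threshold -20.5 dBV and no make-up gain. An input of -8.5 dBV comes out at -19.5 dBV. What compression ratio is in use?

Input overshoot = -8.5 − (-20.5) = 12 dB; output overshoot = -19.5 − (-20.5) = 1 dB.
Ratio = 12 / 1 = 12.

12:1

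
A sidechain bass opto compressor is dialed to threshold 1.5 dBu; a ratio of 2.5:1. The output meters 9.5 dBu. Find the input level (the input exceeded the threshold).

Post-compression overshoot = 9.5 − 1.5 = 8 dB.
Before 2.5:1 compression the overshoot was 8 × 2.5 = 20 dB, so input = 1.5 + 20 = 21.5 dBu.

21.5 dBu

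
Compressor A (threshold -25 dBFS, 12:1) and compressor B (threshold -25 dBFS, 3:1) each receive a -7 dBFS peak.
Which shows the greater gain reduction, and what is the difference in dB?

A, by 4.5 dB

A: 18 dB over, compressed to 1.5 dB over, so 16.5 dB of GR.
B: 18 dB over, compressed to 6 dB over, so 12 dB of GR.
A reduces 4.5 dB more.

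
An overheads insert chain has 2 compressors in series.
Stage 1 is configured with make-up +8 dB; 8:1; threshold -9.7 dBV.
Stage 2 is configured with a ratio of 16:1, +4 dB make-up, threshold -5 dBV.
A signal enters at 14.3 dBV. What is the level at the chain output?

Stage 1: overshoot 24 dB → 24/8 = 3 dB → -6.7 dBV; +8 dB make-up → 1.3 dBV.
Stage 2: 6.3 dB above -5 dBV, reduced 16:1 to 0.39375 dB above → -4.60625 dBV; +4 dB make-up → -0.60625 dBV.

-0.60625 dBV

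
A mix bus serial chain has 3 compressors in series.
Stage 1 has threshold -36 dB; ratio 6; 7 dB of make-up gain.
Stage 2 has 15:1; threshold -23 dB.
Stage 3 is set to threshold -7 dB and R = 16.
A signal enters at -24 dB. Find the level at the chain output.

Stage 1: overshoot 12 dB → 12/6 = 2 dB → -34 dB; +7 dB make-up → -27 dB.
Stage 2: below threshold (-27 ≤ -23); passes unchanged; output -27 dB.
Stage 3: -27 dB is at or below the -7 dB threshold — no compression; output -27 dB.

-27 dB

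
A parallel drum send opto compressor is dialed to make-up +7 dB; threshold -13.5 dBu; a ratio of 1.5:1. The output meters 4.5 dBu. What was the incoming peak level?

Remove make-up: 4.5 − 7 = -2.5 dBu.
That's 11 dB above the -13.5 dBu threshold.
Input overshoot = R × output overshoot = 16.5 dB → input = -13.5 + 16.5 = 3 dBu.

3 dBu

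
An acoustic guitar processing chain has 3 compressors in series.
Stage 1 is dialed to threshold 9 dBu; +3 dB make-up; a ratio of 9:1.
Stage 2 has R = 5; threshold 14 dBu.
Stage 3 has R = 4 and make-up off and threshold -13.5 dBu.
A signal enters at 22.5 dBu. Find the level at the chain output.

-6.75 dBu

Stage 1: overshoot 13.5 dB → 13.5/9 = 1.5 dB → 10.5 dBu; +3 dB make-up → 13.5 dBu.
Stage 2: 13.5 dBu is at or below the 14 dBu threshold — no compression; output 13.5 dBu.
Stage 3: 27 dB above -13.5 dBu, reduced 4:1 to 6.75 dB above → -6.75 dBu.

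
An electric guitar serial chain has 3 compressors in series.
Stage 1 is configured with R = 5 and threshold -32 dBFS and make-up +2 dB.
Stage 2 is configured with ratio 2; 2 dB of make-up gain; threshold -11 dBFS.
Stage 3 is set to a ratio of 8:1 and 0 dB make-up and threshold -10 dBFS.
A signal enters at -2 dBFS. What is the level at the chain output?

Stage 1: -2 dBFS is 30 dB over -32 dBFS; at 5:1 that becomes 6 dB over, giving -26 dBFS; +2 dB make-up → -24 dBFS.
Stage 2: -24 dBFS ≤ -11 dBFS, so stage 2 doesn't engage; make-up brings it to -22 dBFS.
Stage 3: -22 dBFS is at or below the -10 dBFS threshold — no compression; output -22 dBFS.

-22 dBFS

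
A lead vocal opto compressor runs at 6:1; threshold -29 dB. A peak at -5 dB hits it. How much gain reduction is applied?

-5 dB exceeds the threshold by 24 dB.
After 6:1 compression the overshoot becomes 24/6 = 4 dB.
Gain reduction = 24 − 4 = 20 dB.

20 dB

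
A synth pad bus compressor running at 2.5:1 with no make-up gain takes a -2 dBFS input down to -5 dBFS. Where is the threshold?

-7 dBFS

Input is 5 dB above T (since output overshoot × R = input overshoot: (-5 − T)·2.5 = -2 − T gives T = -7 dBFS).
Check: -7 + (-2 − (-7))/2.5 = -7 + 2 = -5 dBFS. ✓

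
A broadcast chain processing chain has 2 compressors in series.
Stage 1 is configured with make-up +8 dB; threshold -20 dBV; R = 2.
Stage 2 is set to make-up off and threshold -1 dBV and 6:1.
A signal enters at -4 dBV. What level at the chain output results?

-4 dBV

Stage 1: 16 dB above -20 dBV, reduced 2:1 to 8 dB above → -12 dBV; +8 dB make-up → -4 dBV.
Stage 2: -4 dBV ≤ -1 dBV, so stage 2 doesn't engage; output -4 dBV.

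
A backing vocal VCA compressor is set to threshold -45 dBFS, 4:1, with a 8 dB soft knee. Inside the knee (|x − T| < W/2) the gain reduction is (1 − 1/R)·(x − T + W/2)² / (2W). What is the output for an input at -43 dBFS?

-44.6875 dBFS

x − T + W/2 = -43 − (-45) + 4 = 6.
GR = (1 − 1/4) × 6² / 16 = 0.75 × 36 / 16 = 1.6875 dB.
Output = -43 − 1.6875 = -44.6875 dBFS.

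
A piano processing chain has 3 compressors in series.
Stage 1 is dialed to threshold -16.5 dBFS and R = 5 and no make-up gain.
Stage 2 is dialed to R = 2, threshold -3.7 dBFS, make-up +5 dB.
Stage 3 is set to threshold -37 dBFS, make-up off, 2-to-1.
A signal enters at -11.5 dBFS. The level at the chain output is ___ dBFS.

Stage 1: 5 dB above -16.5 dBFS, reduced 5:1 to 1 dB above → -15.5 dBFS.
Stage 2: below threshold (-15.5 ≤ -3.7); passes unchanged; make-up brings it to -10.5 dBFS.
Stage 3: -10.5 dBFS is 26.5 dB over -37 dBFS; at 2:1 that becomes 13.25 dB over, giving -23.75 dBFS.

-23.75 dBFS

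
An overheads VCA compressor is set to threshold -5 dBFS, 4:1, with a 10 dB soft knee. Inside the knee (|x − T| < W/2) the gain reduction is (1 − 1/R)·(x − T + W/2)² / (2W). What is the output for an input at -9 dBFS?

x − T + W/2 = -9 − (-5) + 5 = 1.
GR = (1 − 1/4) × 1² / 20 = 0.75 × 1 / 20 = 0.0375 dB.
Output = -9 − 0.0375 = -9.0375 dBFS.

-9.0375 dBFS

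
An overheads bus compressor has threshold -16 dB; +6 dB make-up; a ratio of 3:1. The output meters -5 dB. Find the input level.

Before make-up, the level was -5 − 6 = -11 dB.
Post-compression overshoot = -11 − (-16) = 5 dB.
Undo the ratio: input overshoot = 5 × 3 = 15 dB, giving input = -1 dB.

-1 dB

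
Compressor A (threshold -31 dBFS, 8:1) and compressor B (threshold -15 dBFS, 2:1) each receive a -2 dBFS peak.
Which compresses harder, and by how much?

A: overshoot 29 dB → output overshoot 3.625 dB → GR 25.375 dB.
B: overshoot 13 dB → output overshoot 6.5 dB → GR 6.5 dB.
A applies 18.875 dB more gain reduction.

A, by 18.875 dB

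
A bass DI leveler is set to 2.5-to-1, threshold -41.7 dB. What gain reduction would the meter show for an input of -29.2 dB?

7.5 dB

-29.2 dB exceeds the threshold by 12.5 dB.
A 2.5:1 ratio leaves 5 dB of that excess.
Gain reduction = 12.5 − 5 = 7.5 dB.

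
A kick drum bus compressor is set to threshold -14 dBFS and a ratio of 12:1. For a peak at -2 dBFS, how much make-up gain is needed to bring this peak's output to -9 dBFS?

4 dB

The peak compresses to -14 + 12/12 = -13 dBFS.
To reach -9 dBFS requires -9 − (-13) = 4 dB of make-up.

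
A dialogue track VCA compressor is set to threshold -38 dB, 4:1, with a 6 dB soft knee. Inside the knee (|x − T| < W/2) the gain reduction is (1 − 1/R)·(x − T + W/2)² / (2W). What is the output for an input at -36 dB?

-37.5625 dB

x − T + W/2 = -36 − (-38) + 3 = 5.
GR = (1 − 1/4) × 5² / 12 = 0.75 × 25 / 12 = 1.5625 dB.
Output = -36 − 1.5625 = -37.5625 dB.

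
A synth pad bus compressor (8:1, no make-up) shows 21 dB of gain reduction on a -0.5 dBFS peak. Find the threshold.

Gain reduction = -0.5 − (-21.5) = 21 dB; output overshoot = GR / (R − 1) = 21 / 7 = 3 dB.
Threshold = output − output overshoot = -21.5 − 3 = -24.5 dBFS.

-24.5 dBFS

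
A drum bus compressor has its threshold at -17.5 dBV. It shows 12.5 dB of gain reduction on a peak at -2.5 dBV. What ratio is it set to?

Input overshoot = -2.5 − (-17.5) = 15 dB.
Output overshoot = 15 − 12.5 = 2.5 dB.
Ratio = input overshoot / output overshoot = 15 / 2.5 = 6.

6:1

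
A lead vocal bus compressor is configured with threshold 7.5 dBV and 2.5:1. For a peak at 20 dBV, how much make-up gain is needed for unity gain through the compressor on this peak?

Without make-up, output = threshold + overshoot/2.5 = 7.5 + 5 = 12.5 dBV.
Gap to target: 7.5 dB.

7.5 dB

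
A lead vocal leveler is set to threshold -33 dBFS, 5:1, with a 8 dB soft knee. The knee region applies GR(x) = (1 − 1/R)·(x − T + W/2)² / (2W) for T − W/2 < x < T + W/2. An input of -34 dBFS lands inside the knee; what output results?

-34.45 dBFS

x − T + W/2 = -34 − (-33) + 4 = 3.
GR = (1 − 1/5) × 3² / 16 = 0.8 × 9 / 16 = 0.45 dB.
Output = -34 − 0.45 = -34.45 dBFS.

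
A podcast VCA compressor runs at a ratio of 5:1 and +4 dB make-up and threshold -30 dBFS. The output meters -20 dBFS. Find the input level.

Before make-up, the level was -20 − 4 = -24 dBFS.
That's 6 dB above the -30 dBFS threshold.
Before 5:1 compression the overshoot was 6 × 5 = 30 dB, so input = -30 + 30 = 0 dBFS.

0 dBFS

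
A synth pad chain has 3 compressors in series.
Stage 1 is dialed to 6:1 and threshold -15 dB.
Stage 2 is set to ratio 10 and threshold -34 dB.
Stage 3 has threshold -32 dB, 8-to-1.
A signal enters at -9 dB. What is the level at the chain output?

-32 dB

Stage 1: overshoot 6 dB → 6/6 = 1 dB → -14 dB.
Stage 2: -14 dB is 20 dB over -34 dB; at 10:1 that becomes 2 dB over, giving -32 dB.
Stage 3: below threshold (-32 ≤ -32); passes unchanged; output -32 dB.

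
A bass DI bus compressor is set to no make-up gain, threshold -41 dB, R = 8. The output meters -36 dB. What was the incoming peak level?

The compressed level sits -36 − (-41) = 5 dB over threshold.
Before 8:1 compression the overshoot was 5 × 8 = 40 dB, so input = -41 + 40 = -1 dB.

-1 dB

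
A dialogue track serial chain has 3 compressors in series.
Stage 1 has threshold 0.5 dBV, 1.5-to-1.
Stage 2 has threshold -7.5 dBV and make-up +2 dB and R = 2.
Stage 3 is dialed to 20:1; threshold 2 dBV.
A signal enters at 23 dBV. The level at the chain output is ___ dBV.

2.2 dBV

Stage 1: 23 dBV is 22.5 dB over 0.5 dBV; at 1.5:1 that becomes 15 dB over, giving 15.5 dBV.
Stage 2: 23 dB above -7.5 dBV, reduced 2:1 to 11.5 dB above → 4 dBV; +2 dB make-up → 6 dBV.
Stage 3: 6 dBV is 4 dB over 2 dBV; at 20:1 that becomes 0.2 dB over, giving 2.2 dBV.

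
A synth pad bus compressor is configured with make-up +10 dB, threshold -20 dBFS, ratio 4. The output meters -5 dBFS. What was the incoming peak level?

0 dBFS

Before make-up, the level was -5 − 10 = -15 dBFS.
Post-compression overshoot = -15 − (-20) = 5 dB.
Input overshoot = R × output overshoot = 20 dB → input = -20 + 20 = 0 dBFS.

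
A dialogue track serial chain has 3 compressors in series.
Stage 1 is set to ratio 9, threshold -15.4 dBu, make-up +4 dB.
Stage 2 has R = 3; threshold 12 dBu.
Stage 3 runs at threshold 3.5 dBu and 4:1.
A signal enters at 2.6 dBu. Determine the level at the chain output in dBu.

-9.4 dBu

Stage 1: 18 dB above -15.4 dBu, reduced 9:1 to 2 dB above → -13.4 dBu; +4 dB make-up → -9.4 dBu.
Stage 2: below threshold (-9.4 ≤ 12); passes unchanged; output -9.4 dBu.
Stage 3: below threshold (-9.4 ≤ 3.5); passes unchanged; output -9.4 dBu.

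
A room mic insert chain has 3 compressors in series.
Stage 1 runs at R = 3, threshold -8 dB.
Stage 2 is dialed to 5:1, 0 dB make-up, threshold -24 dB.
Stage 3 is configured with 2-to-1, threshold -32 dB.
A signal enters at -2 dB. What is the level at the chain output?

Stage 1: -2 dB is 6 dB over -8 dB; at 3:1 that becomes 2 dB over, giving -6 dB.
Stage 2: -6 dB is 18 dB over -24 dB; at 5:1 that becomes 3.6 dB over, giving -20.4 dB.
Stage 3: overshoot 11.6 dB → 11.6/2 = 5.8 dB → -26.2 dB.

-26.2 dB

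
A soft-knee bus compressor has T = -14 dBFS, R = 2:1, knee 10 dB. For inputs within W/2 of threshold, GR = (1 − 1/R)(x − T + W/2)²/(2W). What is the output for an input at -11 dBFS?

-12.6 dBFS

x − T + W/2 = -11 − (-14) + 5 = 8.
GR = (1 − 1/2) × 8² / 20 = 0.5 × 64 / 20 = 1.6 dB.
Output = -11 − 1.6 = -12.6 dBFS.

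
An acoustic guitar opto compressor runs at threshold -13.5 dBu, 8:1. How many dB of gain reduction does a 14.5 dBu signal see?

Overshoot = 14.5 − (-13.5) = 28 dB.
At 8:1, output sits 28/8 = 3.5 dB above threshold.
GR = overshoot in − overshoot out = 28 − 3.5 = 24.5 dB.

24.5 dB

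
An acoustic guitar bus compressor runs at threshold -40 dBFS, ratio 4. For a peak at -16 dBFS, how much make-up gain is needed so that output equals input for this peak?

Overshoot 24 dB → 24/4 = 6 dB after compression, so the compressed level is -40 + 6 = -34 dBFS.
Make-up = target − compressed = -16 − (-34) = 18 dB.

18 dB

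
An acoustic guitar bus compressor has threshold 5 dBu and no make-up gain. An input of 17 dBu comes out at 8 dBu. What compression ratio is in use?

Input overshoot = 17 − 5 = 12 dB; output overshoot = 8 − 5 = 3 dB.
Ratio = 12 / 3 = 4.

4:1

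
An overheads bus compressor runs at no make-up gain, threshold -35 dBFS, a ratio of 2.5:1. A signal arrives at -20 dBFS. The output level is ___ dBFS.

The input is 15 dB above the -35 dBFS threshold.
The 15 dB excess becomes 6 dB after 2.5:1 reduction.
So the level is -35 + 6 = -29 dBFS.

-29 dBFS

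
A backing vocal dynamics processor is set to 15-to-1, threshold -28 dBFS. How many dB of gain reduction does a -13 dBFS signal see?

14 dB

-13 dBFS exceeds the threshold by 15 dB.
After 15:1 compression the overshoot becomes 15/15 = 1 dB.
GR = overshoot in − overshoot out = 15 − 1 = 14 dB.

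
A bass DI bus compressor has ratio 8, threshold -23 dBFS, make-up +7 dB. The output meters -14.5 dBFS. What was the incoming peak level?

-11 dBFS

Remove make-up: -14.5 − 7 = -21.5 dBFS.
Post-compression overshoot = -21.5 − (-23) = 1.5 dB.
Undo the ratio: input overshoot = 1.5 × 8 = 12 dB, giving input = -11 dBFS.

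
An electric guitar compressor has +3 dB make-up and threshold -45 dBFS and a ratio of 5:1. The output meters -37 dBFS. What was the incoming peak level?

Remove make-up: -37 − 3 = -40 dBFS.
That's 5 dB above the -45 dBFS threshold.
Input overshoot = R × output overshoot = 25 dB → input = -45 + 25 = -20 dBFS.

-20 dBFS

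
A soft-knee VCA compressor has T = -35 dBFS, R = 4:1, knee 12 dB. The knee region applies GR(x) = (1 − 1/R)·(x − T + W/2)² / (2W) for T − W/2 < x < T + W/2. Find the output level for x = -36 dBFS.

x − T + W/2 = -36 − (-35) + 6 = 5.
GR = (1 − 1/4) × 5² / 24 = 0.75 × 25 / 24 = 0.78125 dB.
Output = -36 − 0.78125 = -36.78125 dBFS.

-36.78125 dBFS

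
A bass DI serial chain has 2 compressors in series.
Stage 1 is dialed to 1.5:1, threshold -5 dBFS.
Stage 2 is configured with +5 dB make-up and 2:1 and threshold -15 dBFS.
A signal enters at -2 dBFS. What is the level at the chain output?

-4 dBFS

Stage 1: -2 dBFS is 3 dB over -5 dBFS; at 1.5:1 that becomes 2 dB over, giving -3 dBFS.
Stage 2: overshoot 12 dB → 12/2 = 6 dB → -9 dBFS; +5 dB make-up → -4 dBFS.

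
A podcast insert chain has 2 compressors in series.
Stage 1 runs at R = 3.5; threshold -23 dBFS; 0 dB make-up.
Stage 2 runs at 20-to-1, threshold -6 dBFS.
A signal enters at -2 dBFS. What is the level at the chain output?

-17 dBFS

Stage 1: overshoot 21 dB → 21/3.5 = 6 dB → -17 dBFS.
Stage 2: below threshold (-17 ≤ -6); passes unchanged; output -17 dBFS.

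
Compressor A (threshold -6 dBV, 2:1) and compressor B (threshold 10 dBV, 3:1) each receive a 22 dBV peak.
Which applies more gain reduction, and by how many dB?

A, by 6 dB

A: GR = 28 − 28/2 = 14 dB.
B: GR = 12 − 12/3 = 8 dB.
A reduces 6 dB more.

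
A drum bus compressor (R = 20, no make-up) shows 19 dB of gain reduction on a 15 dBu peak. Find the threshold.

Gain reduction = 15 − (-4) = 19 dB; output overshoot = GR / (R − 1) = 19 / 19 = 1 dB.
Threshold = output − output overshoot = -4 − 1 = -5 dBu.

-5 dBu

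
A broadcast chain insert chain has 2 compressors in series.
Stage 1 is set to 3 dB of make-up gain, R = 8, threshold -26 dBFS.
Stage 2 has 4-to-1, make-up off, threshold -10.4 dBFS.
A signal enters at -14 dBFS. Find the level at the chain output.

Stage 1: -14 dBFS is 12 dB over -26 dBFS; at 8:1 that becomes 1.5 dB over, giving -24.5 dBFS; +3 dB make-up → -21.5 dBFS.
Stage 2: -21.5 dBFS is at or below the -10.4 dBFS threshold — no compression; output -21.5 dBFS.

-21.5 dBFS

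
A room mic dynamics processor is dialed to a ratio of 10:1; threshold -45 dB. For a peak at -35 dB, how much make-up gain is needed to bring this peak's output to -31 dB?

13 dB

Without make-up, output = threshold + overshoot/10 = -45 + 1 = -44 dB.
Gap to target: 13 dB.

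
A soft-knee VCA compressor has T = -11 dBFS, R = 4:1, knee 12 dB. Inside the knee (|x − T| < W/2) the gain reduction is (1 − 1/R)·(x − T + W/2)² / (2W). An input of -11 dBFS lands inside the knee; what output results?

x − T + W/2 = -11 − (-11) + 6 = 6.
GR = (1 − 1/4) × 6² / 24 = 0.75 × 36 / 24 = 1.125 dB.
Output = -11 − 1.125 = -12.125 dBFS.

-12.125 dBFS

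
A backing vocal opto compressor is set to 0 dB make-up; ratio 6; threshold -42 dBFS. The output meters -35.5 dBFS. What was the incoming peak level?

Post-compression overshoot = -35.5 − (-42) = 6.5 dB.
Undo the ratio: input overshoot = 6.5 × 6 = 39 dB, giving input = -3 dBFS.

-3 dBFS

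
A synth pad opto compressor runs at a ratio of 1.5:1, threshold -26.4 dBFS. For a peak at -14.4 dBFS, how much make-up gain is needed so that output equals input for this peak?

4 dB

Overshoot 12 dB → 12/1.5 = 8 dB after compression, so the compressed level is -26.4 + 8 = -18.4 dBFS.
Make-up = target − compressed = -14.4 − (-18.4) = 4 dB.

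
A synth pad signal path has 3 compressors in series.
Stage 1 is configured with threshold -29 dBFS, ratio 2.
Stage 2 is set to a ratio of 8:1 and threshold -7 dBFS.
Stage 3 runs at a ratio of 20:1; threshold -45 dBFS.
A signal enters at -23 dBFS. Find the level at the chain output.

-44.05 dBFS

Stage 1: 6 dB above -29 dBFS, reduced 2:1 to 3 dB above → -26 dBFS.
Stage 2: -26 dBFS is at or below the -7 dBFS threshold — no compression; output -26 dBFS.
Stage 3: 19 dB above -45 dBFS, reduced 20:1 to 0.95 dB above → -44.05 dBFS.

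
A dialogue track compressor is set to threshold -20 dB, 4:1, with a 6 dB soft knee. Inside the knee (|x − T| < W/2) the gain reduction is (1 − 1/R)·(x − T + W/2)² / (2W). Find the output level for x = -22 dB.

-22.0625 dB

x − T + W/2 = -22 − (-20) + 3 = 1.
GR = (1 − 1/4) × 1² / 12 = 0.75 × 1 / 12 = 0.0625 dB.
Output = -22 − 0.0625 = -22.0625 dB.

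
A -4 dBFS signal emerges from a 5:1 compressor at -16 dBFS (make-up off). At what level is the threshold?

-19 dBFS

Input is 15 dB above T (since output overshoot × R = input overshoot: (-16 − T)·5 = -4 − T gives T = -19 dBFS).
Check: -19 + (-4 − (-19))/5 = -19 + 3 = -16 dBFS. ✓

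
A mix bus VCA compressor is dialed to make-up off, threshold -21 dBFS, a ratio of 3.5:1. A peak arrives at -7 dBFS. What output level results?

-17 dBFS

The input is 14 dB above the -21 dBFS threshold.
The 14 dB excess becomes 4 dB after 3.5:1 reduction.
So the level is -21 + 4 = -17 dBFS.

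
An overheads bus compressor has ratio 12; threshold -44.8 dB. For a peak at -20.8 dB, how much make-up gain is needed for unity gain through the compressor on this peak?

Without make-up, output = threshold + overshoot/12 = -44.8 + 2 = -42.8 dB.
Gap to target: 22 dB.

22 dB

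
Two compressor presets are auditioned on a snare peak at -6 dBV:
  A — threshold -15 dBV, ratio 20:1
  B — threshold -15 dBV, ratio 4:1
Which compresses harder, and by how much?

A: overshoot 9 dB → output overshoot 0.45 dB → GR 8.55 dB.
B: overshoot 9 dB → output overshoot 2.25 dB → GR 6.75 dB.
Difference: 1.8 dB in favour of A.

A, by 1.8 dB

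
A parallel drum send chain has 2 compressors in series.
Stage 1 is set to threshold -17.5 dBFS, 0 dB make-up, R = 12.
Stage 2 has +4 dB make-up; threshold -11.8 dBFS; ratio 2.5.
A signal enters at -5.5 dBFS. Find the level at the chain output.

Stage 1: -5.5 dBFS is 12 dB over -17.5 dBFS; at 12:1 that becomes 1 dB over, giving -16.5 dBFS.
Stage 2: -16.5 dBFS is at or below the -11.8 dBFS threshold — no compression; make-up brings it to -12.5 dBFS.

-12.5 dBFS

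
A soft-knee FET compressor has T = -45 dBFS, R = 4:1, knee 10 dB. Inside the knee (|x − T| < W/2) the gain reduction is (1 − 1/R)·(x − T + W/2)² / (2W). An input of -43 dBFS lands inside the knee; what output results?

x − T + W/2 = -43 − (-45) + 5 = 7.
GR = (1 − 1/4) × 7² / 20 = 0.75 × 49 / 20 = 1.8375 dB.
Output = -43 − 1.8375 = -44.8375 dBFS.

-44.8375 dBFS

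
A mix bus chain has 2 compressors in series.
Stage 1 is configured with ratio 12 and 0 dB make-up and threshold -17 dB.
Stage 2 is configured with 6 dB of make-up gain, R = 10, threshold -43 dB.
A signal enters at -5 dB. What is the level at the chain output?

-34.3 dB

Stage 1: overshoot 12 dB → 12/12 = 1 dB → -16 dB.
Stage 2: -16 dB is 27 dB over -43 dB; at 10:1 that becomes 2.7 dB over, giving -40.3 dB; +6 dB make-up → -34.3 dB.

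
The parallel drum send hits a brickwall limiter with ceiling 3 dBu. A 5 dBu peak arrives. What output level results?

3 dBu

At ∞:1, everything above 3 dBu is held at the ceiling.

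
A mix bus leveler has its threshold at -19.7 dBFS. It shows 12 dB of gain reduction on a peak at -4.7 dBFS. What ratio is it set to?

5:1

Input overshoot = -4.7 − (-19.7) = 15 dB.
Output overshoot = 15 − 12 = 3 dB.
Ratio = input overshoot / output overshoot = 15 / 3 = 5.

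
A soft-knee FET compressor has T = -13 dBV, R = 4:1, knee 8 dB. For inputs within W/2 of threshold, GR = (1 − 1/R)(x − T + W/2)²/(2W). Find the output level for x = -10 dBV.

-12.296875 dBV

x − T + W/2 = -10 − (-13) + 4 = 7.
GR = (1 − 1/4) × 7² / 16 = 0.75 × 49 / 16 = 2.296875 dB.
Output = -10 − 2.296875 = -12.296875 dBV.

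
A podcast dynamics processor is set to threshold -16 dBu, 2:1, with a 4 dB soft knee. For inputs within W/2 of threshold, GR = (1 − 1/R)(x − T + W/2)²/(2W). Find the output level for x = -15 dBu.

x − T + W/2 = -15 − (-16) + 2 = 3.
GR = (1 − 1/2) × 3² / 8 = 0.5 × 9 / 8 = 0.5625 dB.
Output = -15 − 0.5625 = -15.5625 dBu.

-15.5625 dBu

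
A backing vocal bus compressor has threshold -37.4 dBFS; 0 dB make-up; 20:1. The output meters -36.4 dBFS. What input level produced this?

-17.4 dBFS

The compressed level sits -36.4 − (-37.4) = 1 dB over threshold.
Input overshoot = R × output overshoot = 20 dB → input = -37.4 + 20 = -17.4 dBFS.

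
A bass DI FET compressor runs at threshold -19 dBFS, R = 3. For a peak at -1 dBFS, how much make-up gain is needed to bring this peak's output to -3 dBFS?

Without make-up, output = threshold + overshoot/3 = -19 + 6 = -13 dBFS.
Gap to target: 10 dB.

10 dB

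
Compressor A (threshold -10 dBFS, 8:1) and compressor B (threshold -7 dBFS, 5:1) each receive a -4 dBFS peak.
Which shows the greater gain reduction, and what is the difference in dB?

A, by 2.85 dB

A: overshoot 6 dB → output overshoot 0.75 dB → GR 5.25 dB.
B: overshoot 3 dB → output overshoot 0.6 dB → GR 2.4 dB.
Difference: 2.85 dB in favour of A.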